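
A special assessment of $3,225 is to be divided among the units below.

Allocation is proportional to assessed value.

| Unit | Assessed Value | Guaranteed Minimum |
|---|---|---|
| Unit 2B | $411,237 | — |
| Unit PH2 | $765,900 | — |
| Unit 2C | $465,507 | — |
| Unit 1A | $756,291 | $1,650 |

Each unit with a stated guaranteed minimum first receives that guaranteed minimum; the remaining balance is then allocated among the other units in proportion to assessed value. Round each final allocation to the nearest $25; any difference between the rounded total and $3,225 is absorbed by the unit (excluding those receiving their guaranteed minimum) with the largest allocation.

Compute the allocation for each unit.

Fund the minimums — Unit 1A $1,650. Balance $1,575.
Balance split over remaining assessed value 1,642,644: Unit 2B 394.30 → $400; Unit PH2 734.36 → $725; Unit 2C 446.34 → $450.

Unit 2B: $400 · Unit PH2: $725 · Unit 2C: $450 · Unit 1A: $1,650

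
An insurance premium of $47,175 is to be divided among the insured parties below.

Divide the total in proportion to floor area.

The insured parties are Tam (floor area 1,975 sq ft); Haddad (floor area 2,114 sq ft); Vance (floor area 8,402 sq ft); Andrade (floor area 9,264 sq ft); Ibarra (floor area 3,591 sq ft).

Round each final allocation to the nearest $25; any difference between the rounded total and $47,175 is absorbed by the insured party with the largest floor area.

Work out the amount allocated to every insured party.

Tam: $3,675 | Haddad: $3,925 | Vance: $15,650 | Andrade: $17,250 | Ibarra: $6,675

Total floor area = 1,975 + 2,114 + 8,402 + 9,264 + 3,591 = 25,346.
Raw shares: Tam 3,675.95; Haddad 3,934.66; Vance 15,638.14; Andrade 17,242.53; Ibarra 6,683.71.
After rounding ($25): Tam $3,675; Haddad $3,925; Vance $15,650; Andrade $17,250; Ibarra $6,675. Sum = $47,175.
No rounding difference to absorb.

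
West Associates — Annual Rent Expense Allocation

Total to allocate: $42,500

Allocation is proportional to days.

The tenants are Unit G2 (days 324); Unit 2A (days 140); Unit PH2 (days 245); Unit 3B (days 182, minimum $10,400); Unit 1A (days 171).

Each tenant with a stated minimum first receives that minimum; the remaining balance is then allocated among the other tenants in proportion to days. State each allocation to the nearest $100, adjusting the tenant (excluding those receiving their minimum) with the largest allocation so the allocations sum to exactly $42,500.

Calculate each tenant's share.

Fund the minimums — Unit 3B $10,400. Remaining pool $32,100.
Remaining pool split over remaining days 880: Unit G2 11,818.64 → $11,800; Unit 2A 5,106.82 → $5,100; Unit PH2 8,936.93 → $8,900; Unit 1A 6,237.61 → $6,200.
Rounding difference +$100 applied to Unit G2 → $11,900.

Unit G2: $11,900; Unit 2A: $5,100; Unit PH2: $8,900; Unit 3B: $10,400; Unit 1A: $6,200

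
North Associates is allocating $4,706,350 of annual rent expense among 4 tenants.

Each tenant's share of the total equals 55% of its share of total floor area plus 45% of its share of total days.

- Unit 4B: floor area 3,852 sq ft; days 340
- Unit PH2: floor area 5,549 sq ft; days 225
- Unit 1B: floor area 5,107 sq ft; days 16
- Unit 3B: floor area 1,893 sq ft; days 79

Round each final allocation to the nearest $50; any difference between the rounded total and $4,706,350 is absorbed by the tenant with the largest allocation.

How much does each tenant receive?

Unit 4B: $1,699,000 · Unit PH2: $1,597,750 · Unit 1B: $857,350 · Unit 3B: $552,250

Totals — floor area 16,401, days 660.
Blended shares (55% floor area + 45% days): Unit 4B 0.3610; Unit PH2 0.3395; Unit 1B 0.1822; Unit 3B 0.1173.
Pro-rata amounts: Unit 4B 1,698,960.50; Unit PH2 1,597,769.38; Unit 1B 857,355.73; Unit 3B 552,264.39.
At nearest $50: Unit 4B $1,698,950; Unit PH2 $1,597,750; Unit 1B $857,350; Unit 3B $552,250. Sum = $4,706,300.
Difference $4,706,350 − $4,706,300 = +$50 applied to largest allocation (Unit 4B): Unit 4B becomes $1,699,000.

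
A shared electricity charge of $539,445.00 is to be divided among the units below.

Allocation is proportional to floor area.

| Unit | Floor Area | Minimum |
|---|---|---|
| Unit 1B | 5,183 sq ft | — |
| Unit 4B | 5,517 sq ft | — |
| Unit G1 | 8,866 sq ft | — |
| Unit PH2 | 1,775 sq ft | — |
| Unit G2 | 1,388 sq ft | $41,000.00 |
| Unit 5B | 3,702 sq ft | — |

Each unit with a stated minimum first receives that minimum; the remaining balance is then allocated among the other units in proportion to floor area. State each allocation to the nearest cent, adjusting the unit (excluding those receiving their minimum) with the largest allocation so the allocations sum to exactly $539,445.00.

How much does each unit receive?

Unit 1B: $103,160.18 · Unit 4B: $109,807.97 · Unit G1: $176,465.02 · Unit PH2: $35,328.83 · Unit G2: $41,000.00 · Unit 5B: $73,683.00

Minimums first: Unit G2 $41,000.00. Residual $498,445.00.
Residual split over remaining floor area 25,043: Unit 1B 103,160.1819 → $103,160.18; Unit 4B 109,807.9729 → $109,807.97; Unit G1 176,465.01497 → $176,465.01; Unit PH2 35,328.8294 → $35,328.83; Unit 5B 73,683.0008 → $73,683.00.
Rounding difference +$0.01 applied to Unit G1 → $176,465.02.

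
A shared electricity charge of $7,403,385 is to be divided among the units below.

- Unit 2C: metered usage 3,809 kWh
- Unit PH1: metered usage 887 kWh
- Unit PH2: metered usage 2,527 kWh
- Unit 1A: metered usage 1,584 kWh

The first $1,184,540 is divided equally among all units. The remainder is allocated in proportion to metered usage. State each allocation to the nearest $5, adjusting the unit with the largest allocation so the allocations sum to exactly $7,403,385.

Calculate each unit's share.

Unit 2C: $2,985,765; Unit PH1: $922,470; Unit PH2: $2,080,515; Unit 1A: $1,414,635

First tranche $1,184,540 split equally: $296,135 each.
Remainder $6,218,845 by metered usage (total 8,807): Unit 2C 2,689,631.04 → $2,689,630; Unit PH1 626,333.09 → $626,335; Unit PH2 1,784,378.48 → $1,784,380; Unit 1A 1,118,502.38 → $1,118,500.
Totals: Unit 2C $296,135 + $2,689,630 = $2,985,765; Unit PH1 $296,135 + $626,335 = $922,470; Unit PH2 $296,135 + $1,784,380 = $2,080,515; Unit 1A $296,135 + $1,118,500 = $1,414,635.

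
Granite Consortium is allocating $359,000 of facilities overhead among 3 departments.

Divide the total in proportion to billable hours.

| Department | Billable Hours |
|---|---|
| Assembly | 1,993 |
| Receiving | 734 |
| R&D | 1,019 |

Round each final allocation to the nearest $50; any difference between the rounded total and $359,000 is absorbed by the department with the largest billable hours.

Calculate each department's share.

Assembly: $191,000 · Receiving: $70,350 · R&D: $97,650

Sum of billable hours: 1,993 + 734 + 1,019 = 3,746.
Raw shares: Assembly 191,000.27; Receiving 70,343.30; R&D 97,656.43.
After rounding ($50): Assembly $191,000; Receiving $70,350; R&D $97,650. Sum = $359,000.
Rounded total matches; no reconciliation needed.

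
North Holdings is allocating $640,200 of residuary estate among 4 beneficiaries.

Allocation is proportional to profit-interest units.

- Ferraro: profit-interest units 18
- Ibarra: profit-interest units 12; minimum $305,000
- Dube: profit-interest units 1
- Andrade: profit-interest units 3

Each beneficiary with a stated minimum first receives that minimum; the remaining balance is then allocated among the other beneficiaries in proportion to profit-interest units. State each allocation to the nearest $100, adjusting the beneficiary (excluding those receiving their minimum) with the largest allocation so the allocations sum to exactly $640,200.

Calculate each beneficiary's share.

Ferraro: $274,300 · Ibarra: $305,000 · Dube: $15,200 · Andrade: $45,700

Guaranteed amounts: Ibarra $305,000. Balance $335,200.
Balance split over remaining profit-interest units 22: Ferraro 274,254.55 → $274,300; Dube 15,236.36 → $15,200; Andrade 45,709.09 → $45,700.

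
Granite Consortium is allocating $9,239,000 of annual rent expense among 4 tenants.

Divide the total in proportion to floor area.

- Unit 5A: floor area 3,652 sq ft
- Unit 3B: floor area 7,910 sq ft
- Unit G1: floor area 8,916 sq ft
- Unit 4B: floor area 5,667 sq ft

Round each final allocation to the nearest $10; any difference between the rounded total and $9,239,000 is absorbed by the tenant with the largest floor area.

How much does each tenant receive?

Unit 5A: $1,290,530; Unit 3B: $2,795,200; Unit G1: $3,150,690; Unit 4B: $2,002,580

Total floor area = 26,145.
Pro-rata amounts: Unit 5A 3,652/26,145 × $9,239,000 = 1,290,526.98; Unit 3B 7,910/26,145 × $9,239,000 = 2,795,199.46; Unit G1 8,916/26,145 × $9,239,000 = 3,150,695.12; Unit 4B 5,667/26,145 × $9,239,000 = 2,002,578.43.
Rounded to nearest $10: Unit 5A $1,290,530; Unit 3B $2,795,200; Unit G1 $3,150,700; Unit 4B $2,002,580. Sum = $9,239,010.
Difference $9,239,000 − $9,239,010 = −$10 applied to largest floor area (Unit G1): Unit G1 becomes $3,150,690.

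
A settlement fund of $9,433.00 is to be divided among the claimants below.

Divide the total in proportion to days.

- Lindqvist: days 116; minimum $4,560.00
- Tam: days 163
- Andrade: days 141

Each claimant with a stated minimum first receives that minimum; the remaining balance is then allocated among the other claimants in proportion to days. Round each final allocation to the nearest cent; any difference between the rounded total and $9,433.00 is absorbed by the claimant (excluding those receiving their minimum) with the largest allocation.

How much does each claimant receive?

Minimums first: Lindqvist $4,560.00. Residual $4,873.00.
Residual split over remaining days 304: Tam 2,612.8257 → $2,612.83; Andrade 2,260.1743 → $2,260.17.

Lindqvist: $4,560.00 · Tam: $2,612.83 · Andrade: $2,260.17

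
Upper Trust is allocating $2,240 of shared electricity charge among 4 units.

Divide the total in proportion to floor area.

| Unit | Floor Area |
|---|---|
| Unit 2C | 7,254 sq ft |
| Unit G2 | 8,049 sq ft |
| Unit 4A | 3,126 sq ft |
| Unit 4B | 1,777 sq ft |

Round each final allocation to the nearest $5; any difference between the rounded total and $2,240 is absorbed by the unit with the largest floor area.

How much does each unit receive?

Floor area total: 20,206.
Unrounded shares: Unit 2C 7,254/20,206 × $2,240 = 804.17; Unit G2 8,049/20,206 × $2,240 = 892.30; Unit 4A 3,126/20,206 × $2,240 = 346.54; Unit 4B 1,777/20,206 × $2,240 = 196.99.
Rounded to nearest $5: Unit 2C $805; Unit G2 $890; Unit 4A $345; Unit 4B $195. Sum = $2,235.
Difference $2,240 − $2,235 = +$5 applied to largest floor area (Unit G2): Unit G2 becomes $895.

Unit 2C: $805 · Unit G2: $895 · Unit 4A: $345 · Unit 4B: $195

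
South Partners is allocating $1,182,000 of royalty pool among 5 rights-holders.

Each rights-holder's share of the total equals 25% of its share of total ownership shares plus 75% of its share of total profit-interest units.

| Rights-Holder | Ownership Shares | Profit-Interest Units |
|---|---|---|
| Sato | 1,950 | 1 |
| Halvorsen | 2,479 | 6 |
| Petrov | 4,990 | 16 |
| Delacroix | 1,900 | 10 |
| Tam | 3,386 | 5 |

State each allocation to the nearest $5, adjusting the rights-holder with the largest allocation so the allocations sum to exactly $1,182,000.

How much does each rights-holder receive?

Totals — ownership shares 14,705, profit-interest units 38.
Blended shares (25% ownership shares + 75% profit-interest units): Sato 0.0529; Halvorsen 0.1606; Petrov 0.4006; Delacroix 0.2297; Tam 0.1562.
Pro-rata amounts: Sato 62,514.60; Halvorsen 189,789.70; Petrov 473,538.23; Delacroix 271,470.36; Tam 184,687.10.
At nearest $5: Sato $62,515; Halvorsen $189,790; Petrov $473,540; Delacroix $271,470; Tam $184,685. Sum = $1,182,000.
Rounded total matches; no reconciliation needed.

Sato: $62,515; Halvorsen: $189,790; Petrov: $473,540; Delacroix: $271,470; Tam: $184,685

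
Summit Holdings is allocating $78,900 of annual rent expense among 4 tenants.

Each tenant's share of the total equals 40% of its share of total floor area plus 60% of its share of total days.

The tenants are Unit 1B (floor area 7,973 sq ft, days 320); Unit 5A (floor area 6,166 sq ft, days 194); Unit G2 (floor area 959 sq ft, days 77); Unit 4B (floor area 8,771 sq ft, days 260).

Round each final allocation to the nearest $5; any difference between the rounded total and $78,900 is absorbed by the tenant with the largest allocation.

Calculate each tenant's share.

Totals — floor area 23,869, days 851.
Composite weights (40% floor area + 60% days): Unit 1B 0.3592; Unit 5A 0.2401; Unit G2 0.0704; Unit 4B 0.3303.
Pro-rata amounts: Unit 1B 28,343.21; Unit 5A 18,944.75; Unit G2 5,551.41; Unit 4B 26,060.62.
Rounded to nearest $5: Unit 1B $28,345; Unit 5A $18,945; Unit G2 $5,550; Unit 4B $26,060. Sum = $78,900.
Rounded total matches; no reconciliation needed.

Unit 1B: $28,345; Unit 5A: $18,945; Unit G2: $5,550; Unit 4B: $26,060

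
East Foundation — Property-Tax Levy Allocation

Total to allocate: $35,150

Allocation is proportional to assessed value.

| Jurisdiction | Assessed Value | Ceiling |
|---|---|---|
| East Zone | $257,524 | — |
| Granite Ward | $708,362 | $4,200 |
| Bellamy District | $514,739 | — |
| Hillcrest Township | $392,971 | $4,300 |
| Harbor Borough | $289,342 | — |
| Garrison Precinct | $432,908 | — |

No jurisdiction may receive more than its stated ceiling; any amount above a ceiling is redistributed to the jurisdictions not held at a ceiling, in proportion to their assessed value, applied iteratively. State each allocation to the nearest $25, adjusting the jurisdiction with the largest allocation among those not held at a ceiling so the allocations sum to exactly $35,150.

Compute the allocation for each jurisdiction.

Assessed value total: 2,595,846.
Pro-rata shares before constraints: East Zone 3,487.10; Granite Ward 9,591.83; Bellamy District 6,970.01; Hillcrest Township 5,321.17; Harbor Borough 3,917.94; Garrison Precinct 5,861.95.
Held at cap: Granite Ward ($4,200), Hillcrest Township ($4,300); remaining pool $26,650 reallocated over remaining assessed value 1,494,513.
Remaining shares: East Zone 4,592.14 → $4,600; Bellamy District 9,178.77 → $9,175; Harbor Borough 5,159.52 → $5,150; Garrison Precinct 7,719.57 → $7,725.

East Zone: $4,600; Granite Ward: $4,200; Bellamy District: $9,175; Hillcrest Township: $4,300; Harbor Borough: $5,150; Garrison Precinct: $7,725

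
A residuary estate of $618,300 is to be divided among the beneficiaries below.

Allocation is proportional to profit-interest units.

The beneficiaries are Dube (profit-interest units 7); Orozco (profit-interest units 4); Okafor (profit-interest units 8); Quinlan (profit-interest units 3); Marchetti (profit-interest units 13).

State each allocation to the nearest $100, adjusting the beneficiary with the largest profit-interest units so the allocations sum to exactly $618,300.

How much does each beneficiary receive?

Dube: $123,700 · Orozco: $70,700 · Okafor: $141,300 · Quinlan: $53,000 · Marchetti: $229,600

Combined profit-interest units = 35.
Raw shares: Dube 7/35 × $618,300 = 123,660.00; Orozco 4/35 × $618,300 = 70,662.86; Okafor 8/35 × $618,300 = 141,325.71; Quinlan 3/35 × $618,300 = 52,997.14; Marchetti 13/35 × $618,300 = 229,654.29.
At nearest $100: Dube $123,700; Orozco $70,700; Okafor $141,300; Quinlan $53,000; Marchetti $229,700. Sum = $618,400.
Difference $618,300 − $618,400 = −$100 applied to largest profit-interest units (Marchetti): Marchetti becomes $229,600.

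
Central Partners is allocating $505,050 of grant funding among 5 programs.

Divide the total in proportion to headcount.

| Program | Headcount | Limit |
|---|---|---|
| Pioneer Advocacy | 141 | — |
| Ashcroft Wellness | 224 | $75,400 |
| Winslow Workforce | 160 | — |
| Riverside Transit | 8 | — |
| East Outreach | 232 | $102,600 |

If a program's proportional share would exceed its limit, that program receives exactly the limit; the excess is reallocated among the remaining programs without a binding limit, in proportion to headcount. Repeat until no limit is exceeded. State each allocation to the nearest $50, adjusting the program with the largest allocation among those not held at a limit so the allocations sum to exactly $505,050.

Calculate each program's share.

Pioneer Advocacy: $149,250; Ashcroft Wellness: $75,400; Winslow Workforce: $169,350; Riverside Transit: $8,450; East Outreach: $102,600

Total headcount = 765.
Unconstrained shares: Pioneer Advocacy 93,087.65; Ashcroft Wellness 147,883.92; Winslow Workforce 105,631.37; Riverside Transit 5,281.57; East Outreach 153,165.49.
Held at cap: Ashcroft Wellness ($75,400), East Outreach ($102,600); balance $327,050 reallocated over remaining headcount 309.
Shares after redistribution: Pioneer Advocacy 149,236.41 → $149,250; Winslow Workforce 169,346.28 → $169,350; Riverside Transit 8,467.31 → $8,450.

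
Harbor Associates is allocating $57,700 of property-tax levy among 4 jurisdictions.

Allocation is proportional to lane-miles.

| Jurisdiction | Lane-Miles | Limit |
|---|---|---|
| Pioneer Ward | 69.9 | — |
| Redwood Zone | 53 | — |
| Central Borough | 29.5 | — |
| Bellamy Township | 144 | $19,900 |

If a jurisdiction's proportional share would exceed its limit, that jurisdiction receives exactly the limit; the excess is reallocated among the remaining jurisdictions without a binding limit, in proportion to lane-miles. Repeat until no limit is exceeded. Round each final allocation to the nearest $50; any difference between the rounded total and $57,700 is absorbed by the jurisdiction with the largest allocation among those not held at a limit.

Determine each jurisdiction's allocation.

Pioneer Ward: $17,350; Redwood Zone: $13,150; Central Borough: $7,300; Bellamy Township: $19,900

Sum of lane-miles: 296.4.
Proportional shares (ignoring caps): Pioneer Ward 13,607.39; Redwood Zone 10,317.48; Central Borough 5,742.75; Bellamy Township 28,032.39.
Capped: Bellamy Township ($19,900); residual $37,800 reallocated over remaining lane-miles 152.4.
Remaining shares: Pioneer Ward 17,337.40 → $17,350; Redwood Zone 13,145.67 → $13,150; Central Borough 7,316.93 → $7,300.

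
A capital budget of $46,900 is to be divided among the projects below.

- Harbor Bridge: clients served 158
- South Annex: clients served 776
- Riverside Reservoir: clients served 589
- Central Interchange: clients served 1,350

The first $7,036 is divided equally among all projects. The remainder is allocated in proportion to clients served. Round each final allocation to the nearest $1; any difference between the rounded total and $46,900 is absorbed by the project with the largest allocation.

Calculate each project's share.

Harbor Bridge: $3,951 | South Annex: $12,526 | Riverside Reservoir: $9,932 | Central Interchange: $20,491

$7,036 shared equally gives $1,759 per project.
Remainder $39,864 by clients served (total 2,873): Harbor Bridge 2,192.31 → $2,192; South Annex 10,767.30 → $10,767; Riverside Reservoir 8,172.61 → $8,173; Central Interchange 18,731.78 → $18,732.
Totals: Harbor Bridge $1,759 + $2,192 = $3,951; South Annex $1,759 + $10,767 = $12,526; Riverside Reservoir $1,759 + $8,173 = $9,932; Central Interchange $1,759 + $18,732 = $20,491.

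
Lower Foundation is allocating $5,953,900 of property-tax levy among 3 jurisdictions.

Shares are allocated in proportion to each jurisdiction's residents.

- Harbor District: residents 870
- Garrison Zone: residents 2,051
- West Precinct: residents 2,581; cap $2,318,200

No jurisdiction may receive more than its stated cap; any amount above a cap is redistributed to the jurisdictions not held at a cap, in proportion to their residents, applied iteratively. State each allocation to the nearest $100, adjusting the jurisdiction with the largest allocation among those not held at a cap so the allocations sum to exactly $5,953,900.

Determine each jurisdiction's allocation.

Total residents = 5,502.
Unconstrained shares: Harbor District 941,456.38; Garrison Zone 2,219,456.36; West Precinct 2,792,987.26.
Cap binds for West Precinct ($2,318,200); balance $3,635,700 reallocated over remaining residents 2,921.
Redistributed shares: Harbor District 1,082,868.54 → $1,082,900; Garrison Zone 2,552,831.46 → $2,552,800.

Harbor District: $1,082,900; Garrison Zone: $2,552,800; West Precinct: $2,318,200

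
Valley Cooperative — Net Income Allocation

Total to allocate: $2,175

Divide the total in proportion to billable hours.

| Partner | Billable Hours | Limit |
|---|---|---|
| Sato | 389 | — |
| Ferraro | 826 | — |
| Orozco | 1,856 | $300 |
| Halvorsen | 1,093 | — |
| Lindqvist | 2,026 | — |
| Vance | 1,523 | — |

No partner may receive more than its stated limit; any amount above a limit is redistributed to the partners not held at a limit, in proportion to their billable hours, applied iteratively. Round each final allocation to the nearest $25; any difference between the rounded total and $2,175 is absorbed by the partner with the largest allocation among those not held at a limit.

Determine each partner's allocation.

Combined billable hours = 7,713.
Pro-rata shares before constraints: Sato 109.69; Ferraro 232.92; Orozco 523.38; Halvorsen 308.22; Lindqvist 571.31; Vance 429.47.
Cap binds for Orozco ($300); remaining pool $1,875 reallocated over remaining billable hours 5,857.
Remaining shares: Sato 124.53 → $125; Ferraro 264.43 → $275; Halvorsen 349.90 → $350; Lindqvist 648.58 → $650; Vance 487.56 → $500.
Rounding difference −$25 applied to Lindqvist → $625.

Sato: $125; Ferraro: $275; Orozco: $300; Halvorsen: $350; Lindqvist: $625; Vance: $500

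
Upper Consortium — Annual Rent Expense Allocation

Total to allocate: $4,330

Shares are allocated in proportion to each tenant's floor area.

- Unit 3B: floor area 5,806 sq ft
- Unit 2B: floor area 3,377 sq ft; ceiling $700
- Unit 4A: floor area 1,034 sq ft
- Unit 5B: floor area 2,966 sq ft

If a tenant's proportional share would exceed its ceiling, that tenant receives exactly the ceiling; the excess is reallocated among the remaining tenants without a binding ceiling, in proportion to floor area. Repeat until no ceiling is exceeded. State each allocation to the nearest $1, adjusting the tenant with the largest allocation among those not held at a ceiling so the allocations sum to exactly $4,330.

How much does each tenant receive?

Sum of floor area: 13,183.
Pro-rata shares before constraints: Unit 3B 1,907.00; Unit 2B 1,109.19; Unit 4A 339.62; Unit 5B 974.19.
Cap binds for Unit 2B ($700); balance $3,630 reallocated over remaining floor area 9,806.
Remaining shares: Unit 3B 2,149.27 → $2,149; Unit 4A 382.77 → $383; Unit 5B 1,097.96 → $1,098.

Unit 3B: $2,149 · Unit 2B: $700 · Unit 4A: $383 · Unit 5B: $1,098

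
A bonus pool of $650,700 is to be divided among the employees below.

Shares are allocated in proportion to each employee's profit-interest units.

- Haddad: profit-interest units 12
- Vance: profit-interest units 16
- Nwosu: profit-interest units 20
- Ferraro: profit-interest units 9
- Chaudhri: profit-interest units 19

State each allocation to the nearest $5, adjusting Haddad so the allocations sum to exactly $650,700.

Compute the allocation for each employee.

Haddad: $102,745 · Vance: $136,990 · Nwosu: $171,235 · Ferraro: $77,055 · Chaudhri: $162,675

Sum of profit-interest units: 76.
Pro-rata amounts: Haddad 12/76 × $650,700 = 102,742.11; Vance 16/76 × $650,700 = 136,989.47; Nwosu 20/76 × $650,700 = 171,236.84; Ferraro 9/76 × $650,700 = 77,056.58; Chaudhri 19/76 × $650,700 = 162,675.00.
After rounding ($5): Haddad $102,740; Vance $136,990; Nwosu $171,235; Ferraro $77,055; Chaudhri $162,675. Sum = $650,695.
Difference $650,700 − $650,695 = +$5 applied to Haddad: Haddad becomes $102,745.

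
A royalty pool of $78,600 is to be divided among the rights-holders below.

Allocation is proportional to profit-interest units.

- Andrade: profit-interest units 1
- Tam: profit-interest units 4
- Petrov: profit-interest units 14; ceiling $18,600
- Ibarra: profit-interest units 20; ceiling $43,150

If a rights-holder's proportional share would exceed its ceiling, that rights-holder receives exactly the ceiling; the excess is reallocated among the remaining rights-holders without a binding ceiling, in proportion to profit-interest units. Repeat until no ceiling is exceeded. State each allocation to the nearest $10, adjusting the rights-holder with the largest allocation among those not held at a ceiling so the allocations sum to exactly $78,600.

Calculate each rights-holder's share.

Andrade: $3,370 · Tam: $13,480 · Petrov: $18,600 · Ibarra: $43,150

Sum of profit-interest units: 39.
Proportional shares (ignoring caps): Andrade 2,015.38; Tam 8,061.54; Petrov 28,215.38; Ibarra 40,307.69.
Held at cap: Petrov ($18,600); residual $60,000 reallocated over remaining profit-interest units 25.
Held at cap: Ibarra ($43,150); residual $16,850 reallocated over remaining profit-interest units 5.
Redistributed shares: Andrade 3,370.00 → $3,370; Tam 13,480.00 → $13,480.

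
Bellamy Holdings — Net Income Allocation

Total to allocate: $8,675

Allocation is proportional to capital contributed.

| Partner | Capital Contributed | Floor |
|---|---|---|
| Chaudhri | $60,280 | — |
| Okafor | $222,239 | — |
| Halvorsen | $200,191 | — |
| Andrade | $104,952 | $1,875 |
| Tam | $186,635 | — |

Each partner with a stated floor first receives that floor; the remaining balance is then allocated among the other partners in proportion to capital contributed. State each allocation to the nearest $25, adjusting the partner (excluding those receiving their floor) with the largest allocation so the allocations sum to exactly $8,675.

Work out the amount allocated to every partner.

Chaudhri: $600 · Okafor: $2,275 · Halvorsen: $2,025 · Andrade: $1,875 · Tam: $1,900

Guaranteed amounts: Andrade $1,875. Balance $6,800.
Balance split over remaining capital contributed 669,345: Chaudhri 612.40 → $600; Okafor 2,257.77 → $2,250; Halvorsen 2,033.78 → $2,025; Tam 1,896.06 → $1,900.
Rounding difference +$25 applied to Okafor → $2,275.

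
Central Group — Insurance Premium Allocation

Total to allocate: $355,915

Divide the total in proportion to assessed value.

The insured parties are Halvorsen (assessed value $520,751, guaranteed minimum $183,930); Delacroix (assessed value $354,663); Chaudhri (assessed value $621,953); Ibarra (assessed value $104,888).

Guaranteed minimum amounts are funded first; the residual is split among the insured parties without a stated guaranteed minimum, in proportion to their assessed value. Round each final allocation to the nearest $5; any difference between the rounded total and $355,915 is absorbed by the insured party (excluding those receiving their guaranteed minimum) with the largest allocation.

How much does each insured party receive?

Halvorsen: $183,930 · Delacroix: $56,400 · Chaudhri: $98,905 · Ibarra: $16,680

Fund the minimums — Halvorsen $183,930. Balance $171,985.
Balance split over remaining assessed value 1,081,504: Delacroix 56,399.90 → $56,400; Chaudhri 98,905.40 → $98,905; Ibarra 16,679.70 → $16,680.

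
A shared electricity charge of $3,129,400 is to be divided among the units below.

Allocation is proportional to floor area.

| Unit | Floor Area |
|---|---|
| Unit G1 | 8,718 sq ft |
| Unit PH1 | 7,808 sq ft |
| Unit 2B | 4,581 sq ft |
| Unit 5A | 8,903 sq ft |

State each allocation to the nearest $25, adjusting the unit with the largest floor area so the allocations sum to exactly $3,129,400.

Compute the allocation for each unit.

Floor area total: 8,718 + 7,808 + 4,581 + 8,903 = 30,010.
Unrounded shares: Unit G1 909,100.61; Unit PH1 814,207.10; Unit 2B 477,700.15; Unit 5A 928,392.14.
After rounding ($25): Unit G1 $909,100; Unit PH1 $814,200; Unit 2B $477,700; Unit 5A $928,400. Sum = $3,129,400.
Rounded total matches; no reconciliation needed.

Unit G1: $909,100; Unit PH1: $814,200; Unit 2B: $477,700; Unit 5A: $928,400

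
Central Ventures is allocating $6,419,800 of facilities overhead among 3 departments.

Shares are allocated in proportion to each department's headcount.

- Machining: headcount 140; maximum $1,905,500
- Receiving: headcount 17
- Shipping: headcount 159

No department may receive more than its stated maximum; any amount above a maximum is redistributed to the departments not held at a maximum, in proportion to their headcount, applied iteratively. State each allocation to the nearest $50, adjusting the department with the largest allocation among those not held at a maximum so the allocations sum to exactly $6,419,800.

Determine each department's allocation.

Sum of headcount: 316.
Unconstrained shares: Machining 2,844,215.19; Receiving 345,368.99; Shipping 3,230,215.82.
Cap binds for Machining ($1,905,500); remaining pool $4,514,300 reallocated over remaining headcount 176.
Shares after redistribution: Receiving 436,040.34 → $436,050; Shipping 4,078,259.66 → $4,078,250.

Machining: $1,905,500 · Receiving: $436,050 · Shipping: $4,078,250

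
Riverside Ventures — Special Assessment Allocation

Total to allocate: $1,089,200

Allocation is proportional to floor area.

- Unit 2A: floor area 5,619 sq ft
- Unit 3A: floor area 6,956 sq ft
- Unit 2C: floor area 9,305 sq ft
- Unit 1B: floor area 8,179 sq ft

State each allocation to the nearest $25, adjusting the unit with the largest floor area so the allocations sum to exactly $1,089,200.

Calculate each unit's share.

Floor area total: 5,619 + 6,956 + 9,305 + 8,179 = 30,059.
Proportional shares: Unit 2A 203,606.73; Unit 3A 252,053.47; Unit 2C 337,170.43; Unit 1B 296,369.37.
Rounded to nearest $25: Unit 2A $203,600; Unit 3A $252,050; Unit 2C $337,175; Unit 1B $296,375. Sum = $1,089,200.
Rounded total matches; no reconciliation needed.

Unit 2A: $203,600 | Unit 3A: $252,050 | Unit 2C: $337,175 | Unit 1B: $296,375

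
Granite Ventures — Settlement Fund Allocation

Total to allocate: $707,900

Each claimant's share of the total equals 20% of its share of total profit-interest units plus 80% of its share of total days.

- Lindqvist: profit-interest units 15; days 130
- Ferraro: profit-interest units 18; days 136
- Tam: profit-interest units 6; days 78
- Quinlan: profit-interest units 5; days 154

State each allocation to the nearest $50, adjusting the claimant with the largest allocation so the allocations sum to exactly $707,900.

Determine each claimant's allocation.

Profit-interest units total 44; days total 498.
Blended shares (20% profit-interest units + 80% days): Lindqvist 0.2770; Ferraro 0.3003; Tam 0.1526; Quinlan 0.2701.
Raw shares: Lindqvist 196,100.45; Ferraro 212,576.76; Tam 108,007.09; Quinlan 191,215.70.
After rounding ($50): Lindqvist $196,100; Ferraro $212,600; Tam $108,000; Quinlan $191,200. Sum = $707,900.
Rounded total matches; no reconciliation needed.

Lindqvist: $196,100 · Ferraro: $212,600 · Tam: $108,000 · Quinlan: $191,200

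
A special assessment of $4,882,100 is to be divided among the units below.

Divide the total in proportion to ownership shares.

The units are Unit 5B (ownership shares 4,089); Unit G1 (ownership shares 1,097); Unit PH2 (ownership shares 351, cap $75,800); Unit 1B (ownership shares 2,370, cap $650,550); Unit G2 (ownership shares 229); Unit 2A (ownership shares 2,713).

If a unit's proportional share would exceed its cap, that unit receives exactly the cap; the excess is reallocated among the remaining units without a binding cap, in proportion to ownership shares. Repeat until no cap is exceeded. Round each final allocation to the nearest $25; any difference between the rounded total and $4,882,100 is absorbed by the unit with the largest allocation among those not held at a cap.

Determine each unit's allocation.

Ownership shares total: 10,849.
Proportional shares (ignoring caps): Unit 5B 1,840,068.85; Unit G1 493,655.06; Unit PH2 157,951.62; Unit 1B 1,066,510.92; Unit G2 103,051.06; Unit 2A 1,220,862.503.
Cap binds for Unit PH2 ($75,800), Unit 1B ($650,550); balance $4,155,750 reallocated over remaining ownership shares 8,128.
Remaining shares: Unit 5B 2,090,657.20 → $2,090,650; Unit G1 560,883.09 → $560,875; Unit G2 117,084.98 → $117,075; Unit 2A 1,387,124.72 → $1,387,125.
Rounding difference +$25 applied to Unit 5B → $2,090,675.

Unit 5B: $2,090,675 | Unit G1: $560,875 | Unit PH2: $75,800 | Unit 1B: $650,550 | Unit G2: $117,075 | Unit 2A: $1,387,125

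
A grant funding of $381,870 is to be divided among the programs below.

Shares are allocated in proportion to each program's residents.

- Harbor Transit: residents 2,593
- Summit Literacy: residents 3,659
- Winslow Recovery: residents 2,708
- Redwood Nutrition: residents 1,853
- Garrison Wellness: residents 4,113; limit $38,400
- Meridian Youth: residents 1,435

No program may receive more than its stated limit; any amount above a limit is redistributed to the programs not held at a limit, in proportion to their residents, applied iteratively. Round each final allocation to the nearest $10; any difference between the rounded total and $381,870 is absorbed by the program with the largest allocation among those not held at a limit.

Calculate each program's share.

Sum of residents: 16,361.
Pro-rata shares before constraints: Harbor Transit 60,521.30; Summit Literacy 85,402.01; Winslow Recovery 63,205.43; Redwood Nutrition 43,249.50; Garrison Wellness 95,998.49; Meridian Youth 33,493.27.
Cap binds for Garrison Wellness ($38,400); balance $343,470 reallocated over remaining residents 12,248.
Remaining shares: Harbor Transit 72,715.36 → $72,720; Summit Literacy 102,609.14 → $102,610; Winslow Recovery 75,940.30 → $75,940; Redwood Nutrition 51,963.58 → $51,960; Meridian Youth 40,241.63 → $40,240.

Harbor Transit: $72,720 · Summit Literacy: $102,610 · Winslow Recovery: $75,940 · Redwood Nutrition: $51,960 · Garrison Wellness: $38,400 · Meridian Youth: $40,240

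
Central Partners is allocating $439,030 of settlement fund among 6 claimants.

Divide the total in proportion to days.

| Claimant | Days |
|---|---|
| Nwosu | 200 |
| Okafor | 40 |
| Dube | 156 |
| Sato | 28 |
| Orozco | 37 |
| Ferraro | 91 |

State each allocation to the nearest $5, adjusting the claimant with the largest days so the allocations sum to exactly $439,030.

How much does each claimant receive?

Combined days = 552.
Unrounded shares: Nwosu 200/552 × $439,030 = 159,068.84; Okafor 40/552 × $439,030 = 31,813.77; Dube 156/552 × $439,030 = 124,073.70; Sato 28/552 × $439,030 = 22,269.64; Orozco 37/552 × $439,030 = 29,427.74; Ferraro 91/552 × $439,030 = 72,376.32.
At nearest $5: Nwosu $159,070; Okafor $31,815; Dube $124,075; Sato $22,270; Orozco $29,430; Ferraro $72,375. Sum = $439,035.
Difference $439,030 − $439,035 = −$5 applied to largest days (Nwosu): Nwosu becomes $159,065.

Nwosu: $159,065 | Okafor: $31,815 | Dube: $124,075 | Sato: $22,270 | Orozco: $29,430 | Ferraro: $72,375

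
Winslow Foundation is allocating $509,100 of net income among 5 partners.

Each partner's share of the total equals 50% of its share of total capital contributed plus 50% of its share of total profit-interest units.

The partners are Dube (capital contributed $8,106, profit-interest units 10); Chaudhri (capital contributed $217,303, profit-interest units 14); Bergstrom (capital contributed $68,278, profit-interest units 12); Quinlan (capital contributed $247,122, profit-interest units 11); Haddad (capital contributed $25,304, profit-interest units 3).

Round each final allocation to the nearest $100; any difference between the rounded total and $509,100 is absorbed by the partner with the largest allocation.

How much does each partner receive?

Dube: $54,600 · Chaudhri: $168,900 · Bergstrom: $91,800 · Quinlan: $167,100 · Haddad: $26,700

Totals — capital contributed 566,113, profit-interest units 50.
Combined weights (50% capital contributed + 50% profit-interest units): Dube 0.1072; Chaudhri 0.3319; Bergstrom 0.1803; Quinlan 0.3283; Haddad 0.0523.
Proportional shares: Dube 54,554.82; Chaudhri 168,983.25; Bergstrom 91,792.88; Quinlan 167,118.22; Haddad 26,650.82.
Rounded to nearest $100: Dube $54,600; Chaudhri $169,000; Bergstrom $91,800; Quinlan $167,100; Haddad $26,700. Sum = $509,200.
Difference $509,100 − $509,200 = −$100 applied to largest allocation (Chaudhri): Chaudhri becomes $168,900.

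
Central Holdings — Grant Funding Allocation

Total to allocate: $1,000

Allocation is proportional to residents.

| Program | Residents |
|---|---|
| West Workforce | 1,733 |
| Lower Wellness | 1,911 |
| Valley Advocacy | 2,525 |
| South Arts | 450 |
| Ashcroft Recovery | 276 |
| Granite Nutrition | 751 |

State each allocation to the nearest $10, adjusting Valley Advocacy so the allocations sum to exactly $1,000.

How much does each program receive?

West Workforce: $230; Lower Wellness: $250; Valley Advocacy: $320; South Arts: $60; Ashcroft Recovery: $40; Granite Nutrition: $100

Sum of residents: 7,646.
Pro-rata amounts: West Workforce 1,733/7,646 × $1,000 = 226.65; Lower Wellness 1,911/7,646 × $1,000 = 249.93; Valley Advocacy 2,525/7,646 × $1,000 = 330.24; South Arts 450/7,646 × $1,000 = 58.85; Ashcroft Recovery 276/7,646 × $1,000 = 36.10; Granite Nutrition 751/7,646 × $1,000 = 98.22.
Rounded to nearest $10: West Workforce $230; Lower Wellness $250; Valley Advocacy $330; South Arts $60; Ashcroft Recovery $40; Granite Nutrition $100. Sum = $1,010.
Difference $1,000 − $1,010 = −$10 applied to Valley Advocacy: Valley Advocacy becomes $320.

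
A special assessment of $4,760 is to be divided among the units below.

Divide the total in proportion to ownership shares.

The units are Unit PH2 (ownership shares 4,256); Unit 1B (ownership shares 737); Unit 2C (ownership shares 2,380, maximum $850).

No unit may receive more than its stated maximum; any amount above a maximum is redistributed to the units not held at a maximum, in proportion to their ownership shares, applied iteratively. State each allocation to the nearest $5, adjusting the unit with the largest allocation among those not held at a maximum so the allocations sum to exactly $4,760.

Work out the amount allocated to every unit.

Sum of ownership shares: 7,373.
Proportional shares (ignoring caps): Unit PH2 2,747.67; Unit 1B 475.81; Unit 2C 1,536.53.
Held at cap: Unit 2C ($850); balance $3,910 reallocated over remaining ownership shares 4,993.
Shares after redistribution: Unit PH2 3,332.86 → $3,335; Unit 1B 577.14 → $575.

Unit PH2: $3,335; Unit 1B: $575; Unit 2C: $850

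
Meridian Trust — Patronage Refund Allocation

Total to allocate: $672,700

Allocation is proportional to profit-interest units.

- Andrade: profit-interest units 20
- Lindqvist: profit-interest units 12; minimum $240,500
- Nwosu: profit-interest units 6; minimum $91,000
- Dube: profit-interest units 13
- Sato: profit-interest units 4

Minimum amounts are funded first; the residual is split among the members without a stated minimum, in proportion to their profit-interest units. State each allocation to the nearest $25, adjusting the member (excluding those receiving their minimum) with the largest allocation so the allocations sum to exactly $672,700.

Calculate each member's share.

Andrade: $184,450; Lindqvist: $240,500; Nwosu: $91,000; Dube: $119,875; Sato: $36,875

Guaranteed amounts: Lindqvist $240,500; Nwosu $91,000. Remaining pool $341,200.
Remaining pool split over remaining profit-interest units 37: Andrade 184,432.43 → $184,425; Dube 119,881.08 → $119,875; Sato 36,886.49 → $36,875.
Rounding difference +$25 applied to Andrade → $184,450.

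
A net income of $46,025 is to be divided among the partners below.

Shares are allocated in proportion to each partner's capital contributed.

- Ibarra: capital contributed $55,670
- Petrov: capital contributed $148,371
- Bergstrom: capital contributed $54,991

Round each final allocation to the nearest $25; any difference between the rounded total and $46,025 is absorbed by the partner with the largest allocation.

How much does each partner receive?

Capital contributed total: 259,032.
Unrounded shares: Ibarra 55,670/259,032 × $46,025 = 9,891.49; Petrov 148,371/259,032 × $46,025 = 26,362.67; Bergstrom 54,991/259,032 × $46,025 = 9,770.84.
After rounding ($25): Ibarra $9,900; Petrov $26,375; Bergstrom $9,775. Sum = $46,050.
Difference $46,025 − $46,050 = −$25 applied to largest allocation (Petrov): Petrov becomes $26,350.

Ibarra: $9,900 · Petrov: $26,350 · Bergstrom: $9,775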